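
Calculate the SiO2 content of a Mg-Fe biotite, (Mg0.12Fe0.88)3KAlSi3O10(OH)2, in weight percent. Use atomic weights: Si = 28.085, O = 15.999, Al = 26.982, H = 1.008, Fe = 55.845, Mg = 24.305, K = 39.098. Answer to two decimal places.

36.01 wt%

Molar mass of (Mg0.12Fe0.88)3KAlSi3O10(OH)2 = 0.36×24.305 + 2.64×55.845 + 1×39.098 + 1×26.982 + 3×28.085 + 12×15.999 + 2×1.008 = 500.520 g/mol.
Each formula unit contains 3 Si, equivalent to 3/1 = 3.0000 mol SiO2.
M(SiO2) = 1×28.085 + 2×15.999 = 60.083 g/mol.
Mass of SiO2 per formula unit = 3.0000 × 60.083 = 180.249 g.
SiO2 wt% = 180.249 / 500.520 × 100 = 36.01%.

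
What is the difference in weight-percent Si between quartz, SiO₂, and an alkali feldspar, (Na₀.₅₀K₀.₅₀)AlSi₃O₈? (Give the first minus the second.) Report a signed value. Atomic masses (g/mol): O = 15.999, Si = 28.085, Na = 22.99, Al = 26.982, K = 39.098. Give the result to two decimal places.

15.57 percentage points

Si in SiO₂: molar mass 60.083 g/mol; 1×28.085 = 28.085 g → 46.74 wt%.
Si in (Na₀.₅₀K₀.₅₀)AlSi₃O₈: molar mass 270.273 g/mol; 3×28.085 = 84.255 g → 31.17 wt%.
Difference = 46.74 − 31.17 = 15.57 percentage points.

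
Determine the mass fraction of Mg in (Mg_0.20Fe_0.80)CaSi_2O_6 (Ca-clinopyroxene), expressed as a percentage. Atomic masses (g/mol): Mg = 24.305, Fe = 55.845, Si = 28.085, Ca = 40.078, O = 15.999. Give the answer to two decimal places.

Formula mass = 0.20·24.305 + 0.80·55.845 + 1·40.078 + 2·28.085 + 6·15.999 = 241.779 g/mol, of which 4.861 g is Mg.
So Mg makes up 4.861/241.779 = 0.0201 of the mass, i.e. 2.01%.

2.01 mass %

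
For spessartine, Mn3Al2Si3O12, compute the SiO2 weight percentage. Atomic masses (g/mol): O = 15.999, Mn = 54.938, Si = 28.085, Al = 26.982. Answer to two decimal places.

Formula mass = 495.021 g/mol.
3 Si → 3.0000 mol SiO2 per formula unit; M(SiO2) = 60.083, so SiO2 mass = 180.249 g.
180.249/495.021 × 100 = 36.41 wt%.

36.41 wt%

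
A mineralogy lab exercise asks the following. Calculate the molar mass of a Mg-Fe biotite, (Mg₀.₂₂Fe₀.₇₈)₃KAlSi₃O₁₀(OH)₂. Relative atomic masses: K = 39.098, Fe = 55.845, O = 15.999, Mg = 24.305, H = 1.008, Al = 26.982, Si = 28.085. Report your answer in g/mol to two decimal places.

491.06 g/mol

Mg: 0.66 × 24.305 = 16.0413
Fe: 2.34 × 55.845 = 130.6773
K: 1 × 39.098 = 39.0980
Al: 1 × 26.982 = 26.9820
Si: 3 × 28.085 = 84.2550
O: 12 × 15.999 = 191.9880
H: 2 × 1.008 = 2.0160
Summing the contributions gives the formula mass.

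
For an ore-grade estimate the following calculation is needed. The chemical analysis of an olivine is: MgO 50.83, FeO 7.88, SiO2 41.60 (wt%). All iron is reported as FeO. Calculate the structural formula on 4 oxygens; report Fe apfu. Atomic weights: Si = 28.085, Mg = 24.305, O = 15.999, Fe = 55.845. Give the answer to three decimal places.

0.159 Fe apfu

MgO: 50.83/40.304 = 1.26117 mol → 1.26117 mol Mg, 1.26117 mol O.
FeO: 7.88/71.844 = 0.10968 mol → 0.10968 mol Fe, 0.10968 mol O.
SiO2: 41.60/60.083 = 0.69238 mol → 0.69238 mol Si, 1.38476 mol O.
Total oxygen = 2.75561 mol. Normalization factor = 4/2.75561 = 1.45158.
Fe per 4 O = 0.10968 × 1.45158 = 0.159.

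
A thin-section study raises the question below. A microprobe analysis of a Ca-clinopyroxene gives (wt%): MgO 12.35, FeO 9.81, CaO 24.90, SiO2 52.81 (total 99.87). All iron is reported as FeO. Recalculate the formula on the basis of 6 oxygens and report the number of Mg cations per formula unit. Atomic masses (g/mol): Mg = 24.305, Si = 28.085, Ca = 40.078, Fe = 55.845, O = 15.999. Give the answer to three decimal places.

0.695 Mg apfu

12.35 wt% MgO ÷ 40.304 g/mol = 0.30642 mol, giving 0.30642 Mg and 0.30642 O.
9.81 wt% FeO ÷ 71.844 g/mol = 0.13655 mol, giving 0.13655 Fe and 0.13655 O.
24.90 wt% CaO ÷ 56.077 g/mol = 0.44403 mol, giving 0.44403 Ca and 0.44403 O.
52.81 wt% SiO2 ÷ 60.083 g/mol = 0.87895 mol, giving 0.87895 Si and 1.75790 O.
Oxygen sums to 2.64490; scaling by 6/2.64490 = 2.26852 puts the formula on 6 O.
Mg: 0.30642 × 2.26852 = 0.695 atoms per formula unit.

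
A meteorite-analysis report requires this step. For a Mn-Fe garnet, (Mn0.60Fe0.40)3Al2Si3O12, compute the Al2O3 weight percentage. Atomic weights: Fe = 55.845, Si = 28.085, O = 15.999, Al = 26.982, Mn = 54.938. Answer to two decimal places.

Formula mass = 496.109 g/mol.
2 Al → 1.0000 mol Al2O3 per formula unit; M(Al2O3) = 101.961, so Al2O3 mass = 101.961 g.
101.961/496.109 × 100 = 20.55 wt%.

20.55 wt%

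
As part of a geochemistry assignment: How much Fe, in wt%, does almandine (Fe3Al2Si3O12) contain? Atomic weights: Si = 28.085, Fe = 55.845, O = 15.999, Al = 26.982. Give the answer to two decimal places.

Formula mass = 3*55.845 + 2*26.982 + 3*28.085 + 12*15.999 = 497.742 g/mol, of which 167.535 g is Fe.
So Fe makes up 167.535/497.742 = 0.3366 of the mass, i.e. 33.66%.

33.66 wt%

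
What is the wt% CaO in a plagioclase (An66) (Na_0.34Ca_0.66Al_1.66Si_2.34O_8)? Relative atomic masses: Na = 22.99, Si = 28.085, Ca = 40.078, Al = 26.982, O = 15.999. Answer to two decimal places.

13.57 wt%

Formula mass = 272.769 g/mol.
0.66 Ca → 0.6600 mol CaO per formula unit; M(CaO) = 56.077, so CaO mass = 37.011 g.
37.011/272.769 × 100 = 13.57 wt%.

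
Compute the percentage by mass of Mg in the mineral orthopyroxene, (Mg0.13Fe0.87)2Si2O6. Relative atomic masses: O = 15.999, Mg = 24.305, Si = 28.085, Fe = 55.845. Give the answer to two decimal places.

M((Mg0.13Fe0.87)2Si2O6) = 255.654 g/mol.
Mg contributes 0.26 × 24.305 = 6.319 g per mole.
6.319/255.654 = 0.0247 → 2.47%.

2.47 wt%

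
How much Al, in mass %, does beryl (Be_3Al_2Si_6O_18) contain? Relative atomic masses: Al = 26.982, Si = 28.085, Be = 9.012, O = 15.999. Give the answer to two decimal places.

M(Be_3Al_2Si_6O_18) = 537.492 g/mol.
Al contributes 2 × 26.982 = 53.964 g per mole.
53.964/537.492 = 0.1004 → 10.04%.

10.04 mass %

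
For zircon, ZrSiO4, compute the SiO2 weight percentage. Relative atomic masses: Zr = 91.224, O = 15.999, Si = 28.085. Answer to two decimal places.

32.78 wt%

Formula mass = 183.305 g/mol.
1 Si → 1.0000 mol SiO2 per formula unit; M(SiO2) = 60.083, so SiO2 mass = 60.083 g.
60.083/183.305 × 100 = 32.78 wt%.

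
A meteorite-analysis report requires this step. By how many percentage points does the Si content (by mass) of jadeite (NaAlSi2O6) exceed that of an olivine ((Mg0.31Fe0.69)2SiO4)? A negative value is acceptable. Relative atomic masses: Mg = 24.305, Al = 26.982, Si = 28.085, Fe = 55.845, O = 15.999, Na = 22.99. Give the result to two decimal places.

12.54 percentage points

Si in NaAlSi2O6: molar mass 202.136 g/mol; 2×28.085 = 56.170 g → 27.79 wt%.
Si in (Mg0.31Fe0.69)2SiO4: molar mass 184.216 g/mol; 1×28.085 = 28.085 g → 15.25 wt%.
Difference = 27.79 − 15.25 = 12.54 percentage points.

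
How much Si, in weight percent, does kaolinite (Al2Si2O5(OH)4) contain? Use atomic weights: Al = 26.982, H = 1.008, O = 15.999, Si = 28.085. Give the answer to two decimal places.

Formula mass = 2·26.982 + 2·28.085 + 9·15.999 + 4·1.008 = 258.157 g/mol, of which 56.170 g is Si.
So Si makes up 56.170/258.157 = 0.2176 of the mass, i.e. 21.76%.

21.76 weight percent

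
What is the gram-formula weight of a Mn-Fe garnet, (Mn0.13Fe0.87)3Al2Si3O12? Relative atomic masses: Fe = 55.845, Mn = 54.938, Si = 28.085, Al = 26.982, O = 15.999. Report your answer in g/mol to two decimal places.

497.39 g/mol

M = 0.39·54.938 + 2.61·55.845 + 2·26.982 + 3·28.085 + 12·15.999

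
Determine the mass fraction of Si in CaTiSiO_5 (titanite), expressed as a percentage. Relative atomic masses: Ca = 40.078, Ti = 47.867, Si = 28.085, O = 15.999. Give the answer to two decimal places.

14.33 wt%

Molar mass of CaTiSiO_5: 1×40.078 + 1×47.867 + 1×28.085 + 5×15.999 = 196.025 g/mol.
Mass of Si per formula unit: 1 × 28.085 = 28.085 g.
Weight fraction Si = 28.085 / 196.025 = 0.1433.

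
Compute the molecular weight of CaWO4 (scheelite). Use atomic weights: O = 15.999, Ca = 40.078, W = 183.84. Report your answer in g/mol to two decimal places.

287.91 g/mol

M = 1·40.078 + 1·183.84 + 4·15.999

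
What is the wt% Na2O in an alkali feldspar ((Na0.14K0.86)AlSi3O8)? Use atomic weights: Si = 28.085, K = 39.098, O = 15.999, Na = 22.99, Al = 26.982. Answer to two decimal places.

M((Na0.14K0.86)AlSi3O8) = 276.072 g/mol; M(Na2O) = 61.979 g/mol.
Moles Na2O per formula unit = 0.14 Na ÷ 2 = 0.0700.
Na2O fraction = (0.0700 × 61.979) / 276.072 = 4.339/276.072 = 0.0157.

1.57 wt%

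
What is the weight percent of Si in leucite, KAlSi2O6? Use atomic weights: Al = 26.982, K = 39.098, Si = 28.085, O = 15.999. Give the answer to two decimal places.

Molar mass of KAlSi2O6: 1*39.098 + 1*26.982 + 2*28.085 + 6*15.999 = 218.244 g/mol.
Mass of Si per formula unit: 2 × 28.085 = 56.170 g.
Weight fraction Si = 56.170 / 218.244 = 0.2574.

25.74 mass %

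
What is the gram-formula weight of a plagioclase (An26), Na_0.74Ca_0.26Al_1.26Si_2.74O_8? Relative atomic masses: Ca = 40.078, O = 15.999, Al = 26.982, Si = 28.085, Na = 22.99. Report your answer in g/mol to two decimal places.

266.38 g/mol

M = 0.74*22.99 + 0.26*40.078 + 1.26*26.982 + 2.74*28.085 + 8*15.999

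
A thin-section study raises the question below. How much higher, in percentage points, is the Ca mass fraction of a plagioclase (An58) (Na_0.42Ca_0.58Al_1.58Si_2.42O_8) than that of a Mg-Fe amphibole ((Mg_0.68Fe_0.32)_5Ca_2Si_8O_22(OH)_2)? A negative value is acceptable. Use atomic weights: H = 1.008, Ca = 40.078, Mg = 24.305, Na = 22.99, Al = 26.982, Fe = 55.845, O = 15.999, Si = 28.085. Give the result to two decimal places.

-0.73 percentage points

First mineral: 23.245 g Ca in 271.490 g formula = 8.56 wt% Ca.
Second mineral: 80.156 g Ca in 862.817 g formula = 9.29 wt% Ca.
8.56% − 9.29% gives a difference of -0.73 percentage points.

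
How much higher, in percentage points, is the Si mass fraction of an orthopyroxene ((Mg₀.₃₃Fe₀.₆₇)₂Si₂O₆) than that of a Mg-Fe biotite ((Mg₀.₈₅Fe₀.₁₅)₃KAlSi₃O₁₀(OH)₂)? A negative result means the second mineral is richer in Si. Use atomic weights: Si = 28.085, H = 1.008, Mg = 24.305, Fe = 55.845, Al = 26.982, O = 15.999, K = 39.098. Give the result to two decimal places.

3.58 percentage points

M((Mg₀.₃₃Fe₀.₆₇)₂Si₂O₆) = 243.038 g/mol, so wt% Si = 56.170/243.038 × 100 = 23.11%.
M((Mg₀.₈₅Fe₀.₁₅)₃KAlSi₃O₁₀(OH)₂) = 431.447 g/mol, so wt% Si = 84.255/431.447 × 100 = 19.53%.
23.11 − 19.53 = 3.58 pp.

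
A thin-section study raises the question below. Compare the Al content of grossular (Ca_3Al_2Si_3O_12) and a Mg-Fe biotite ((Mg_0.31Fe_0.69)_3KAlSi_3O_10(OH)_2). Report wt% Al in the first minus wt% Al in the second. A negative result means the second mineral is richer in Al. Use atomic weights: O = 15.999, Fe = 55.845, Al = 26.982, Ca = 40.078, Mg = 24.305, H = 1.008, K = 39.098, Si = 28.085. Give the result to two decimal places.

6.39 percentage points

Al in Ca_3Al_2Si_3O_12: molar mass 450.441 g/mol; 2×26.982 = 53.964 g → 11.98 wt%.
Al in (Mg_0.31Fe_0.69)_3KAlSi_3O_10(OH)_2: molar mass 482.542 g/mol; 1×26.982 = 26.982 g → 5.59 wt%.
Difference = 11.98 − 5.59 = 6.39 percentage points.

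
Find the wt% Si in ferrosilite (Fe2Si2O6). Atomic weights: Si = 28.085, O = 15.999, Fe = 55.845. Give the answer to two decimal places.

21.29 weight percent

Formula mass = 2*55.845 + 2*28.085 + 6*15.999 = 263.854 g/mol, of which 56.170 g is Si.
So Si makes up 56.170/263.854 = 0.2129 of the mass, i.e. 21.29%.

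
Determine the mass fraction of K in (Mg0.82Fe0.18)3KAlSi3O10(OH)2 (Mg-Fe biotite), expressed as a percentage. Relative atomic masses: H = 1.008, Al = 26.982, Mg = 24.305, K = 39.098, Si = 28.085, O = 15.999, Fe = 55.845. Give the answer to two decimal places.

9.00 wt%

Molar mass of (Mg0.82Fe0.18)3KAlSi3O10(OH)2: 2.46×24.305 + 0.54×55.845 + 1×39.098 + 1×26.982 + 3×28.085 + 12×15.999 + 2×1.008 = 434.286 g/mol.
Mass of K per formula unit: 1 × 39.098 = 39.098 g.
Weight fraction K = 39.098 / 434.286 = 0.0900.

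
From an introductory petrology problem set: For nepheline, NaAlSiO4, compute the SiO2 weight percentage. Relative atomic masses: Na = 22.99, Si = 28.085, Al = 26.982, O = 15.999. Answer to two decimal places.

42.30 wt%

Molar mass of NaAlSiO4 = 1·22.99 + 1·26.982 + 1·28.085 + 4·15.999 = 142.053 g/mol.
Each formula unit contains 1 Si, equivalent to 1/1 = 1.0000 mol SiO2.
M(SiO2) = 1×28.085 + 2×15.999 = 60.083 g/mol.
Mass of SiO2 per formula unit = 1.0000 × 60.083 = 60.083 g.
SiO2 wt% = 60.083 / 142.053 × 100 = 42.30%.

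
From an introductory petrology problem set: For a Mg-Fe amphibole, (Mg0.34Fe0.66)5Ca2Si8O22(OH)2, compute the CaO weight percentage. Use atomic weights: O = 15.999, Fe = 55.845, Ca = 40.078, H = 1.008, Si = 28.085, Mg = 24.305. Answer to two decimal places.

12.24 wt%

Molar mass of (Mg0.34Fe0.66)5Ca2Si8O22(OH)2 = 1.70*24.305 + 3.30*55.845 + 2*40.078 + 8*28.085 + 24*15.999 + 2*1.008 = 916.435 g/mol.
Each formula unit contains 2 Ca, equivalent to 2/1 = 2.0000 mol CaO.
M(CaO) = 1×40.078 + 1×15.999 = 56.077 g/mol.
Mass of CaO per formula unit = 2.0000 × 56.077 = 112.154 g.
CaO wt% = 112.154 / 916.435 × 100 = 12.24%.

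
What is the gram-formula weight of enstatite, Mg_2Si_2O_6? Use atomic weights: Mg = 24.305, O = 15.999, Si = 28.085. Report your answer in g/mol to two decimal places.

M = 2·24.305 + 2·28.085 + 6·15.999

200.77 g/mol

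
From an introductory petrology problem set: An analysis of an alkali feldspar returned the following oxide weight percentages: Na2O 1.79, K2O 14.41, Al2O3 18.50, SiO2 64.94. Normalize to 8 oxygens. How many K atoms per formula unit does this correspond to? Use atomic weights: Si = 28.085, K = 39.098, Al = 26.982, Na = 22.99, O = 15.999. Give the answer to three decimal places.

Na2O (M=61.979): mol = 0.02888; Na = 0.05776, O = 0.02888.
K2O (M=94.195): mol = 0.15298; K = 0.30596, O = 0.15298.
Al2O3 (M=101.961): mol = 0.18144; Al = 0.36288, O = 0.54432.
SiO2 (M=60.083): mol = 1.08084; Si = 1.08084, O = 2.16168.
ΣO = 2.88786; factor = 8/ΣO = 2.77022.
K apfu = 0.30596 × 2.77022 = 0.848.

0.848 K apfu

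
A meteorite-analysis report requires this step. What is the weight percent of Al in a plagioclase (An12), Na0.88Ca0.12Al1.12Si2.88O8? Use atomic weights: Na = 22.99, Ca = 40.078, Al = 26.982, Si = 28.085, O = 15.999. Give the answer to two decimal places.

M(Na0.88Ca0.12Al1.12Si2.88O8) = 264.137 g/mol.
Al contributes 1.12 × 26.982 = 30.220 g per mole.
30.220/264.137 = 0.1144 → 11.44%.

11.44 wt%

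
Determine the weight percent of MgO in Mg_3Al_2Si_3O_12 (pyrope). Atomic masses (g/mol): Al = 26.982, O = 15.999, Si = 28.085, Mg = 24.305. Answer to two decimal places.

29.99 wt%

Formula mass = 403.122 g/mol.
3 Mg → 3.0000 mol MgO per formula unit; M(MgO) = 40.304, so MgO mass = 120.912 g.
120.912/403.122 × 100 = 29.99 wt%.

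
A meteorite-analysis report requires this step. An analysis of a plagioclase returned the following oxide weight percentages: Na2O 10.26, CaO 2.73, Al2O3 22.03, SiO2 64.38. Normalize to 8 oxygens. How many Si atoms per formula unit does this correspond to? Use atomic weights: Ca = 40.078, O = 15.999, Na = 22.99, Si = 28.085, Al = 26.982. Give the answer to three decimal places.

10.26 wt% Na2O ÷ 61.979 g/mol = 0.16554 mol, giving 0.33108 Na and 0.16554 O.
2.73 wt% CaO ÷ 56.077 g/mol = 0.04868 mol, giving 0.04868 Ca and 0.04868 O.
22.03 wt% Al2O3 ÷ 101.961 g/mol = 0.21606 mol, giving 0.43212 Al and 0.64818 O.
64.38 wt% SiO2 ÷ 60.083 g/mol = 1.07152 mol, giving 1.07152 Si and 2.14304 O.
Oxygen sums to 3.00544; scaling by 8/3.00544 = 2.66184 puts the formula on 8 O.
Si: 1.07152 × 2.66184 = 2.852 atoms per formula unit.

2.852 Si apfu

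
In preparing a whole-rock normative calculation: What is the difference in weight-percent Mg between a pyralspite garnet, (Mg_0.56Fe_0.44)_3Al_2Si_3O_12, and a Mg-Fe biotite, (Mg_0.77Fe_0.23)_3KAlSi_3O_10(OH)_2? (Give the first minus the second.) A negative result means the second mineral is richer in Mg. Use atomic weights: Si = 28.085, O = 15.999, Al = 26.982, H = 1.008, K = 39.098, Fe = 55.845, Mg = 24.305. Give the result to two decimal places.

-3.61 percentage points

M((Mg_0.56Fe_0.44)_3Al_2Si_3O_12) = 444.755 g/mol, so wt% Mg = 40.832/444.755 × 100 = 9.18%.
M((Mg_0.77Fe_0.23)_3KAlSi_3O_10(OH)_2) = 439.017 g/mol, so wt% Mg = 56.145/439.017 × 100 = 12.79%.
9.18 − 12.79 = -3.61 pp.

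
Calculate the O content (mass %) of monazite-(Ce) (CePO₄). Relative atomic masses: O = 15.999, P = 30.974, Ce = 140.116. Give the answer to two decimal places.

27.22 mass %

M(CePO₄) = 235.086 g/mol.
O contributes 4 × 15.999 = 63.996 g per mole.
63.996/235.086 = 0.2722 → 27.22%.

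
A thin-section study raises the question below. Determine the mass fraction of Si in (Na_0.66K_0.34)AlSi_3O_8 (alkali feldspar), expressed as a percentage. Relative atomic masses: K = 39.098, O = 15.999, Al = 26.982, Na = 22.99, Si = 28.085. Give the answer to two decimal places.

M((Na_0.66K_0.34)AlSi_3O_8) = 267.696 g/mol.
Si contributes 3 × 28.085 = 84.255 g per mole.
84.255/267.696 = 0.3147 → 31.47%.

31.47 mass %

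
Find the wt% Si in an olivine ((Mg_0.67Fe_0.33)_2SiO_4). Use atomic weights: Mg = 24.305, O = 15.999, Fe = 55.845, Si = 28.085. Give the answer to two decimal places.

17.39 wt%

M((Mg_0.67Fe_0.33)_2SiO_4) = 161.507 g/mol.
Si contributes 1 × 28.085 = 28.085 g per mole.
28.085/161.507 = 0.1739 → 17.39%.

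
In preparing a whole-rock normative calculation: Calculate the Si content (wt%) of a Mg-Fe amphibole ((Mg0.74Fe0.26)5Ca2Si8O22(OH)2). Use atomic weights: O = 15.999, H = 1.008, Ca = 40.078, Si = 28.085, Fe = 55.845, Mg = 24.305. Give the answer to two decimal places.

Molar mass of (Mg0.74Fe0.26)5Ca2Si8O22(OH)2: 3.70×24.305 + 1.30×55.845 + 2×40.078 + 8×28.085 + 24×15.999 + 2×1.008 = 853.355 g/mol.
Mass of Si per formula unit: 8 × 28.085 = 224.680 g.
Weight fraction Si = 224.680 / 853.355 = 0.2633.

26.33 wt%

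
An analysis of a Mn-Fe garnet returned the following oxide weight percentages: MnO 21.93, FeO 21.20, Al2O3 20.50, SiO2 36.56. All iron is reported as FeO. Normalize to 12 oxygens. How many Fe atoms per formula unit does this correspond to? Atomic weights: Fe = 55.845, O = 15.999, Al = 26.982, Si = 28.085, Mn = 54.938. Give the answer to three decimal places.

MnO (M=70.937): mol = 0.30915; Mn = 0.30915, O = 0.30915.
FeO (M=71.844): mol = 0.29508; Fe = 0.29508, O = 0.29508.
Al2O3 (M=101.961): mol = 0.20106; Al = 0.40212, O = 0.60318.
SiO2 (M=60.083): mol = 0.60849; Si = 0.60849, O = 1.21698.
ΣO = 2.42439; factor = 12/ΣO = 4.94970.
Fe apfu = 0.29508 × 4.94970 = 1.461.

1.461 Fe apfu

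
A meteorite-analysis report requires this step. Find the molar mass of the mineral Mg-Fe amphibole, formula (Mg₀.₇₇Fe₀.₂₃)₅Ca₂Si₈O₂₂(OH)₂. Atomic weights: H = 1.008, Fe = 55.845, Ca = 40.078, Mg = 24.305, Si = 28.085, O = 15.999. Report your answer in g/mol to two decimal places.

848.62 g/mol

The formula mass is the sum 3.85*24.305 + 1.15*55.845 + 2*40.078 + 8*28.085 + 24*15.999 + 2*1.008.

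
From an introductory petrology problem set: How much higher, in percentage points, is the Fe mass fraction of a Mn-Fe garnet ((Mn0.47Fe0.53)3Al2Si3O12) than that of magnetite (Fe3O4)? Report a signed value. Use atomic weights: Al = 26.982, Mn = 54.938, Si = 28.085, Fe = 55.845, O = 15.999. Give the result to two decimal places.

Fe in (Mn0.47Fe0.53)3Al2Si3O12: molar mass 496.463 g/mol; 1.59×55.845 = 88.794 g → 17.89 wt%.
Fe in Fe3O4: molar mass 231.531 g/mol; 3×55.845 = 167.535 g → 72.36 wt%.
Difference = 17.89 − 72.36 = -54.47 percentage points.

-54.47 percentage points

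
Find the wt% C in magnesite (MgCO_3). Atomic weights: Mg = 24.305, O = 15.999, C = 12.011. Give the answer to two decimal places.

Molar mass of MgCO_3: 1*24.305 + 1*12.011 + 3*15.999 = 84.313 g/mol.
Mass of C per formula unit: 1 × 12.011 = 12.011 g.
Weight fraction C = 12.011 / 84.313 = 0.1425.

14.25 weight percent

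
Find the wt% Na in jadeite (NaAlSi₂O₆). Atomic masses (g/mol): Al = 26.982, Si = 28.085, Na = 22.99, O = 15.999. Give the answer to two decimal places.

Formula mass = 1×22.99 + 1×26.982 + 2×28.085 + 6×15.999 = 202.136 g/mol, of which 22.990 g is Na.
So Na makes up 22.990/202.136 = 0.1137 of the mass, i.e. 11.37%.

11.37 mass %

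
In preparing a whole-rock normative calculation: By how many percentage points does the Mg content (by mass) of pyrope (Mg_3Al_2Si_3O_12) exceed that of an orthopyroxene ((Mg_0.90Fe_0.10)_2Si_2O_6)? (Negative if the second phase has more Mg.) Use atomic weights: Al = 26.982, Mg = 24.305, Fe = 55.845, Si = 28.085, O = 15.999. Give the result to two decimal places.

M(Mg_3Al_2Si_3O_12) = 403.122 g/mol, so wt% Mg = 72.915/403.122 × 100 = 18.09%.
M((Mg_0.90Fe_0.10)_2Si_2O_6) = 207.082 g/mol, so wt% Mg = 43.749/207.082 × 100 = 21.13%.
18.09 − 21.13 = -3.04 pp.

-3.04 percentage points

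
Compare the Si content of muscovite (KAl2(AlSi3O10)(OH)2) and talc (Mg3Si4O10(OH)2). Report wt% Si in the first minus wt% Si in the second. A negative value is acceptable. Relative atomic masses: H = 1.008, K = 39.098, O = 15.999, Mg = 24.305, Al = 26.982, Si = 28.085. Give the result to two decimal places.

M(KAl2(AlSi3O10)(OH)2) = 398.303 g/mol, so wt% Si = 84.255/398.303 × 100 = 21.15%.
M(Mg3Si4O10(OH)2) = 379.259 g/mol, so wt% Si = 112.340/379.259 × 100 = 29.62%.
21.15 − 29.62 = -8.47 pp.

-8.47 percentage points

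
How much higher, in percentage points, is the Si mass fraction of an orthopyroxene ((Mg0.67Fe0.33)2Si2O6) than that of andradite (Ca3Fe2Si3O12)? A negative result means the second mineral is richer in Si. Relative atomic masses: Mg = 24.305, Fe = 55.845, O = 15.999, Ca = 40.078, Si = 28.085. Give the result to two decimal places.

M((Mg0.67Fe0.33)2Si2O6) = 221.590 g/mol, so wt% Si = 56.170/221.590 × 100 = 25.35%.
M(Ca3Fe2Si3O12) = 508.167 g/mol, so wt% Si = 84.255/508.167 × 100 = 16.58%.
25.35 − 16.58 = 8.77 pp.

8.77 percentage points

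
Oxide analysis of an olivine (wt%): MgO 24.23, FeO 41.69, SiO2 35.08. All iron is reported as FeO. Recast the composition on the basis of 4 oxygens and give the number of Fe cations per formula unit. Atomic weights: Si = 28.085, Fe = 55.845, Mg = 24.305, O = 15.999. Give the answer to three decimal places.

MgO: 24.23/40.304 = 0.60118 mol → 0.60118 mol Mg, 0.60118 mol O.
FeO: 41.69/71.844 = 0.58029 mol → 0.58029 mol Fe, 0.58029 mol O.
SiO2: 35.08/60.083 = 0.58386 mol → 0.58386 mol Si, 1.16772 mol O.
Total oxygen = 2.34919 mol. Normalization factor = 4/2.34919 = 1.70271.
Fe per 4 O = 0.58029 × 1.70271 = 0.988.

0.988 Fe apfu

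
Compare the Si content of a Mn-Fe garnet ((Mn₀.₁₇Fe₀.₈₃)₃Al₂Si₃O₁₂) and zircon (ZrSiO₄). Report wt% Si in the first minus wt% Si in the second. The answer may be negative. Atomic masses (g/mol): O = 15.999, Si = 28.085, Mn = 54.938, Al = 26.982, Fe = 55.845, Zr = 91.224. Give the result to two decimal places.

M((Mn₀.₁₇Fe₀.₈₃)₃Al₂Si₃O₁₂) = 497.279 g/mol, so wt% Si = 84.255/497.279 × 100 = 16.94%.
M(ZrSiO₄) = 183.305 g/mol, so wt% Si = 28.085/183.305 × 100 = 15.32%.
16.94 − 15.32 = 1.62 pp.

1.62 percentage points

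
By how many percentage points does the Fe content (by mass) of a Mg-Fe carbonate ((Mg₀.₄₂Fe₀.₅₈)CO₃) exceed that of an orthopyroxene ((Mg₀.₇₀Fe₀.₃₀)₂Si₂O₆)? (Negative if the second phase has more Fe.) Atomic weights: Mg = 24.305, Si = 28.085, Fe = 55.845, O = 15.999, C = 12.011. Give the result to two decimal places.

16.32 percentage points

First mineral: 32.390 g Fe in 102.606 g formula = 31.57 wt% Fe.
Second mineral: 33.507 g Fe in 219.698 g formula = 15.25 wt% Fe.
31.57% − 15.25% gives a difference of 16.32 percentage points.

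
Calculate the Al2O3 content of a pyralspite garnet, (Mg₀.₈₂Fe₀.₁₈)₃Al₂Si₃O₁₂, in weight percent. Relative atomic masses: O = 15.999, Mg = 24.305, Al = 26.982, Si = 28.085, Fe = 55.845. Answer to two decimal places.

24.27 wt%

Molar mass of (Mg₀.₈₂Fe₀.₁₈)₃Al₂Si₃O₁₂ = 2.46*24.305 + 0.54*55.845 + 2*26.982 + 3*28.085 + 12*15.999 = 420.154 g/mol.
Each formula unit contains 2 Al, equivalent to 2/2 = 1.0000 mol Al2O3.
M(Al2O3) = 2×26.982 + 3×15.999 = 101.961 g/mol.
Mass of Al2O3 per formula unit = 1.0000 × 101.961 = 101.961 g.
Al2O3 wt% = 101.961 / 420.154 × 100 = 24.27%.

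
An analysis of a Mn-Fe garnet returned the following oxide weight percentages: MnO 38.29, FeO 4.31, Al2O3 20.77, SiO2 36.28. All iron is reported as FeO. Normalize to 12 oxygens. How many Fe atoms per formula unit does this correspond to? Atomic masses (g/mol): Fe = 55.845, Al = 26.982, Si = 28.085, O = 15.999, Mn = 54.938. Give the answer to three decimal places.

38.29 wt% MnO ÷ 70.937 g/mol = 0.53977 mol, giving 0.53977 Mn and 0.53977 O.
4.31 wt% FeO ÷ 71.844 g/mol = 0.05999 mol, giving 0.05999 Fe and 0.05999 O.
20.77 wt% Al2O3 ÷ 101.961 g/mol = 0.20371 mol, giving 0.40742 Al and 0.61113 O.
36.28 wt% SiO2 ÷ 60.083 g/mol = 0.60383 mol, giving 0.60383 Si and 1.20766 O.
Oxygen sums to 2.41855; scaling by 12/2.41855 = 4.96165 puts the formula on 12 O.
Fe: 0.05999 × 4.96165 = 0.298 atoms per formula unit.

0.298 Fe apfu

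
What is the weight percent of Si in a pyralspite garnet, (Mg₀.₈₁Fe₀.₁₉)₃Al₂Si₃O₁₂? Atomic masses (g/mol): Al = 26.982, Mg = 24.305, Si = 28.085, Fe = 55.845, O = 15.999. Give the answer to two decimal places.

20.01 weight percent

Formula mass = 2.43·24.305 + 0.57·55.845 + 2·26.982 + 3·28.085 + 12·15.999 = 421.100 g/mol, of which 84.255 g is Si.
So Si makes up 84.255/421.100 = 0.2001 of the mass, i.e. 20.01%.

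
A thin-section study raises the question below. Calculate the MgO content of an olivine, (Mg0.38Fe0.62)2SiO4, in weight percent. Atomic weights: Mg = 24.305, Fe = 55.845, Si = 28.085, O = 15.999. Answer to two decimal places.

M((Mg0.38Fe0.62)2SiO4) = 179.801 g/mol; M(MgO) = 40.304 g/mol.
Moles MgO per formula unit = 0.76 Mg ÷ 1 = 0.7600.
MgO fraction = (0.7600 × 40.304) / 179.801 = 30.631/179.801 = 0.1704.

17.04 wt%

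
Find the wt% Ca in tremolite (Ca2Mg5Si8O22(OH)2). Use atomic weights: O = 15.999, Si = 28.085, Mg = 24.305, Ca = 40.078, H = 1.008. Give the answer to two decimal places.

Molar mass of Ca2Mg5Si8O22(OH)2: 2*40.078 + 5*24.305 + 8*28.085 + 24*15.999 + 2*1.008 = 812.353 g/mol.
Mass of Ca per formula unit: 2 × 40.078 = 80.156 g.
Weight fraction Ca = 80.156 / 812.353 = 0.0987.

9.87 wt%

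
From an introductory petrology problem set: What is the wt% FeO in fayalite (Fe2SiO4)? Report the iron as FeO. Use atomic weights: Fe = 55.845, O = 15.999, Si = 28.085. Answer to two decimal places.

70.51 wt%

M(Fe2SiO4) = 203.771 g/mol; M(FeO) = 71.844 g/mol.
Moles FeO per formula unit = 2 Fe ÷ 1 = 2.0000.
FeO fraction = (2.0000 × 71.844) / 203.771 = 143.688/203.771 = 0.7051.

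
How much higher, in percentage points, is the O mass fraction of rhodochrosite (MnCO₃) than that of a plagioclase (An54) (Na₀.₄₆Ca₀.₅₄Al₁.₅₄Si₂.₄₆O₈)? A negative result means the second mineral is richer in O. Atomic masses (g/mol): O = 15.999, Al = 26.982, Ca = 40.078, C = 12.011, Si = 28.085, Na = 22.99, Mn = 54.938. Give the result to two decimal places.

M(MnCO₃) = 114.946 g/mol, so wt% O = 47.997/114.946 × 100 = 41.76%.
M(Na₀.₄₆Ca₀.₅₄Al₁.₅₄Si₂.₄₆O₈) = 270.851 g/mol, so wt% O = 127.992/270.851 × 100 = 47.26%.
41.76 − 47.26 = -5.50 pp.

-5.50 percentage points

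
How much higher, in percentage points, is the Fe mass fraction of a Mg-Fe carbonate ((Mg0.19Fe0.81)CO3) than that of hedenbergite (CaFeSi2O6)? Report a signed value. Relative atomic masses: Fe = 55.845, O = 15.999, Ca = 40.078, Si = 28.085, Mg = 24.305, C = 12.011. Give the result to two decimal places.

18.66 percentage points

First mineral: 45.234 g Fe in 109.860 g formula = 41.17 wt% Fe.
Second mineral: 55.845 g Fe in 248.087 g formula = 22.51 wt% Fe.
41.17% − 22.51% gives a difference of 18.66 percentage points.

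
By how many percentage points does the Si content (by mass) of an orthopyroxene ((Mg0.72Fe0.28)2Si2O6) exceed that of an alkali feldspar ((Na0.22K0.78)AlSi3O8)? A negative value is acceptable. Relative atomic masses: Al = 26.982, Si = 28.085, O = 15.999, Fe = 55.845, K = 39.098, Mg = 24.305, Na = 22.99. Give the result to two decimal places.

First mineral: 56.170 g Si in 218.436 g formula = 25.71 wt% Si.
Second mineral: 84.255 g Si in 274.783 g formula = 30.66 wt% Si.
25.71% − 30.66% gives a difference of -4.95 percentage points.

-4.95 percentage points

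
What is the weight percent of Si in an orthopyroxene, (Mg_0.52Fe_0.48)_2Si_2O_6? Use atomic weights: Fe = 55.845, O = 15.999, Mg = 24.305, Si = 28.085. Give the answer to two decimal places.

Formula mass = 1.04×24.305 + 0.96×55.845 + 2×28.085 + 6×15.999 = 231.052 g/mol, of which 56.170 g is Si.
So Si makes up 56.170/231.052 = 0.2431 of the mass, i.e. 24.31%.

24.31 weight percent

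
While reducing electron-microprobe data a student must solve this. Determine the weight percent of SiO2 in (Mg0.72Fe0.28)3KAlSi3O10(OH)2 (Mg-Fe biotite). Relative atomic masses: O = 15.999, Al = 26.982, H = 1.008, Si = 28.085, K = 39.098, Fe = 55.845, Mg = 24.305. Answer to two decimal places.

40.62 wt%

M((Mg0.72Fe0.28)3KAlSi3O10(OH)2) = 443.748 g/mol; M(SiO2) = 60.083 g/mol.
Moles SiO2 per formula unit = 3 Si ÷ 1 = 3.0000.
SiO2 fraction = (3.0000 × 60.083) / 443.748 = 180.249/443.748 = 0.4062.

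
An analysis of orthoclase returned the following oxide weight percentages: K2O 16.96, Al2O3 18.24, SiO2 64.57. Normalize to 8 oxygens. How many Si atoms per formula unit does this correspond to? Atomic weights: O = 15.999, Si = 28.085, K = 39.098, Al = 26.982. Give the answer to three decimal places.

3.000 Si apfu

K2O (M=94.195): mol = 0.18005; K = 0.36010, O = 0.18005.
Al2O3 (M=101.961): mol = 0.17889; Al = 0.35778, O = 0.53667.
SiO2 (M=60.083): mol = 1.07468; Si = 1.07468, O = 2.14936.
ΣO = 2.86608; factor = 8/ΣO = 2.79127.
Si apfu = 1.07468 × 2.79127 = 3.000.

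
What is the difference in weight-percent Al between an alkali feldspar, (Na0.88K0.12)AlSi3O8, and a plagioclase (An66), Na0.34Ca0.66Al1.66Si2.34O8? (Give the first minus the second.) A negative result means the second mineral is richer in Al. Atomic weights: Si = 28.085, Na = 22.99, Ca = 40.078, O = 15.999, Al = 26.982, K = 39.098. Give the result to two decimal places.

Al in (Na0.88K0.12)AlSi3O8: molar mass 264.152 g/mol; 1×26.982 = 26.982 g → 10.21 wt%.
Al in Na0.34Ca0.66Al1.66Si2.34O8: molar mass 272.769 g/mol; 1.66×26.982 = 44.790 g → 16.42 wt%.
Difference = 10.21 − 16.42 = -6.21 percentage points.

-6.21 percentage points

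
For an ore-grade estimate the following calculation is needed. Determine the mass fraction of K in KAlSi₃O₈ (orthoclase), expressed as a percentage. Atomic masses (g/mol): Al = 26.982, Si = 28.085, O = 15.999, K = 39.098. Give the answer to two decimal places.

M(KAlSi₃O₈) = 278.327 g/mol.
K contributes 1 × 39.098 = 39.098 g per mole.
39.098/278.327 = 0.1405 → 14.05%.

14.05 weight percent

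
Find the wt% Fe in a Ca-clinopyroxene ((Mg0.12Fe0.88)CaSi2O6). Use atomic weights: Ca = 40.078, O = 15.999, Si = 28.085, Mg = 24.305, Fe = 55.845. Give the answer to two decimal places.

20.12 wt%

Molar mass of (Mg0.12Fe0.88)CaSi2O6: 0.12×24.305 + 0.88×55.845 + 1×40.078 + 2×28.085 + 6×15.999 = 244.302 g/mol.
Mass of Fe per formula unit: 0.88 × 55.845 = 49.144 g.
Weight fraction Fe = 49.144 / 244.302 = 0.2012.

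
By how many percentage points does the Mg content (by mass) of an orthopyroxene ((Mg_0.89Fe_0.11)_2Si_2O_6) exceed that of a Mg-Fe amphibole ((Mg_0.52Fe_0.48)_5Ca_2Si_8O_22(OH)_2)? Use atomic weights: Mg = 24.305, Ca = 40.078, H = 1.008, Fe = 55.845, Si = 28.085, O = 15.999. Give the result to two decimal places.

M((Mg_0.89Fe_0.11)_2Si_2O_6) = 207.713 g/mol, so wt% Mg = 43.263/207.713 × 100 = 20.83%.
M((Mg_0.52Fe_0.48)_5Ca_2Si_8O_22(OH)_2) = 888.049 g/mol, so wt% Mg = 63.193/888.049 × 100 = 7.12%.
20.83 − 7.12 = 13.71 pp.

13.71 percentage points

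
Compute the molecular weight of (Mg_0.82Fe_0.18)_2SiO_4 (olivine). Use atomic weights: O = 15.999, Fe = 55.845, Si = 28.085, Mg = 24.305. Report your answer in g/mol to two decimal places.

Mg: 1.64 × 24.305 = 39.8602
Fe: 0.36 × 55.845 = 20.1042
Si: 1 × 28.085 = 28.0850
O: 4 × 15.999 = 63.9960
Summing the contributions gives the formula mass.

152.05 g/mol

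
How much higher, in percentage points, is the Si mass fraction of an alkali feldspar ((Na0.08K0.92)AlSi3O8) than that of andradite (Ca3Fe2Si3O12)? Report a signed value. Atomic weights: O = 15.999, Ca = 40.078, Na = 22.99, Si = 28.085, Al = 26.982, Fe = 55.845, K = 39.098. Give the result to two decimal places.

Si in (Na0.08K0.92)AlSi3O8: molar mass 277.038 g/mol; 3×28.085 = 84.255 g → 30.41 wt%.
Si in Ca3Fe2Si3O12: molar mass 508.167 g/mol; 3×28.085 = 84.255 g → 16.58 wt%.
Difference = 30.41 − 16.58 = 13.83 percentage points.

13.83 percentage points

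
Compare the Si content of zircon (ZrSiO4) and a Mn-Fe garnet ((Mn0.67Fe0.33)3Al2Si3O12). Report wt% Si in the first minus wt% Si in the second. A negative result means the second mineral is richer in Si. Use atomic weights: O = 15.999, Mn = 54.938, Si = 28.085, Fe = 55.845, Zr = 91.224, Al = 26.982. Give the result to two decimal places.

M(ZrSiO4) = 183.305 g/mol, so wt% Si = 28.085/183.305 × 100 = 15.32%.
M((Mn0.67Fe0.33)3Al2Si3O12) = 495.919 g/mol, so wt% Si = 84.255/495.919 × 100 = 16.99%.
15.32 − 16.99 = -1.67 pp.

-1.67 percentage points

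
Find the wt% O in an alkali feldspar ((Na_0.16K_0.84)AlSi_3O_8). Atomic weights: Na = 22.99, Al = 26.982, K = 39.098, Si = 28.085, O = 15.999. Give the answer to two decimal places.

Formula mass = 0.16·22.99 + 0.84·39.098 + 1·26.982 + 3·28.085 + 8·15.999 = 275.750 g/mol, of which 127.992 g is O.
So O makes up 127.992/275.750 = 0.4642 of the mass, i.e. 46.42%.

46.42 weight percent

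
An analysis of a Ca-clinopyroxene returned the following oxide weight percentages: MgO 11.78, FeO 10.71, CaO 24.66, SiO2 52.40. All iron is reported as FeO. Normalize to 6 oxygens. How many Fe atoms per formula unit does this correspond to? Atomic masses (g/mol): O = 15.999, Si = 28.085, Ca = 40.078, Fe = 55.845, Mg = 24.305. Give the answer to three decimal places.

MgO (M=40.304): mol = 0.29228; Mg = 0.29228, O = 0.29228.
FeO (M=71.844): mol = 0.14907; Fe = 0.14907, O = 0.14907.
CaO (M=56.077): mol = 0.43975; Ca = 0.43975, O = 0.43975.
SiO2 (M=60.083): mol = 0.87213; Si = 0.87213, O = 1.74426.
ΣO = 2.62536; factor = 6/ΣO = 2.28540.
Fe apfu = 0.14907 × 2.28540 = 0.341.

0.341 Fe apfu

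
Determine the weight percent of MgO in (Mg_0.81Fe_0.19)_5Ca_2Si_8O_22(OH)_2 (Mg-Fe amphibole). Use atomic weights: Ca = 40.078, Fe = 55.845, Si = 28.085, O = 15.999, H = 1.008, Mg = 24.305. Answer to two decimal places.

Formula mass = 842.316 g/mol.
4.05 Mg → 4.0500 mol MgO per formula unit; M(MgO) = 40.304, so MgO mass = 163.231 g.
163.231/842.316 × 100 = 19.38 wt%.

19.38 wt%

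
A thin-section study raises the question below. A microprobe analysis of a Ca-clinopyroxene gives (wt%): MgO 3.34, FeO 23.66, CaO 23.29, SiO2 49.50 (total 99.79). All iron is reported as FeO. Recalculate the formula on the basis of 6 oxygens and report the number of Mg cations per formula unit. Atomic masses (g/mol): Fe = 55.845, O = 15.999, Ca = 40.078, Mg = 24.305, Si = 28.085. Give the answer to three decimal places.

3.34 wt% MgO ÷ 40.304 g/mol = 0.08287 mol, giving 0.08287 Mg and 0.08287 O.
23.66 wt% FeO ÷ 71.844 g/mol = 0.32932 mol, giving 0.32932 Fe and 0.32932 O.
23.29 wt% CaO ÷ 56.077 g/mol = 0.41532 mol, giving 0.41532 Ca and 0.41532 O.
49.50 wt% SiO2 ÷ 60.083 g/mol = 0.82386 mol, giving 0.82386 Si and 1.64772 O.
Oxygen sums to 2.47523; scaling by 6/2.47523 = 2.42402 puts the formula on 6 O.
Mg: 0.08287 × 2.42402 = 0.201 atoms per formula unit.

0.201 Mg apfu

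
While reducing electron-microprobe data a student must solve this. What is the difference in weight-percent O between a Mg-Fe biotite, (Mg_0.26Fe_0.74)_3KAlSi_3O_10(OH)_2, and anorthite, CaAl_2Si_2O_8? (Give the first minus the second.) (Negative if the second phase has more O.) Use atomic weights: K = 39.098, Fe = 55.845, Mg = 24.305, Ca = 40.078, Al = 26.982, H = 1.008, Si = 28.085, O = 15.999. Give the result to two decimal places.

-6.61 percentage points

First mineral: 191.988 g O in 487.273 g formula = 39.40 wt% O.
Second mineral: 127.992 g O in 278.204 g formula = 46.01 wt% O.
39.40% − 46.01% gives a difference of -6.61 percentage points.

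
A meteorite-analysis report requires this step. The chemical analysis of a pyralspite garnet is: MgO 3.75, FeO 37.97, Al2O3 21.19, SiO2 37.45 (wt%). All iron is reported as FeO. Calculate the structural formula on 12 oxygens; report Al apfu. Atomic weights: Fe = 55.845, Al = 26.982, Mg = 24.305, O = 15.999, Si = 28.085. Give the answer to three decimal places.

MgO (M=40.304): mol = 0.09304; Mg = 0.09304, O = 0.09304.
FeO (M=71.844): mol = 0.52851; Fe = 0.52851, O = 0.52851.
Al2O3 (M=101.961): mol = 0.20782; Al = 0.41564, O = 0.62346.
SiO2 (M=60.083): mol = 0.62330; Si = 0.62330, O = 1.24660.
ΣO = 2.49161; factor = 12/ΣO = 4.81616.
Al apfu = 0.41564 × 4.81616 = 2.002.

2.002 Al apfu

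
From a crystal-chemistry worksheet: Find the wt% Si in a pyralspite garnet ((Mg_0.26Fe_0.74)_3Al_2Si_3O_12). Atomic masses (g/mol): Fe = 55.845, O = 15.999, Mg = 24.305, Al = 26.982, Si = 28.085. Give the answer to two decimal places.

Molar mass of (Mg_0.26Fe_0.74)_3Al_2Si_3O_12: 0.78*24.305 + 2.22*55.845 + 2*26.982 + 3*28.085 + 12*15.999 = 473.141 g/mol.
Mass of Si per formula unit: 3 × 28.085 = 84.255 g.
Weight fraction Si = 84.255 / 473.141 = 0.1781.

17.81 mass %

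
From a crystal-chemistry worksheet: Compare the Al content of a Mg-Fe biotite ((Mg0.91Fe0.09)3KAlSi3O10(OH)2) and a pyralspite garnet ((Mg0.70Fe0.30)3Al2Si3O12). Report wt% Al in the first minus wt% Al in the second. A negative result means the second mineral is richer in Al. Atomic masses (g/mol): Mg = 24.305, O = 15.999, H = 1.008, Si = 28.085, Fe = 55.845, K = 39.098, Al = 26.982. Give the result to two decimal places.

-6.17 percentage points

First mineral: 26.982 g Al in 425.770 g formula = 6.34 wt% Al.
Second mineral: 53.964 g Al in 431.508 g formula = 12.51 wt% Al.
6.34% − 12.51% gives a difference of -6.17 percentage points.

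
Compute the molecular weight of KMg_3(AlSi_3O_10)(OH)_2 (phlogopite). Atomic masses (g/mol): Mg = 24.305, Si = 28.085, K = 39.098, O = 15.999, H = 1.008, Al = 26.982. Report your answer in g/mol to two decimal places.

417.25 g/mol

The formula mass is the sum 1×39.098 + 3×24.305 + 1×26.982 + 3×28.085 + 12×15.999 + 2×1.008.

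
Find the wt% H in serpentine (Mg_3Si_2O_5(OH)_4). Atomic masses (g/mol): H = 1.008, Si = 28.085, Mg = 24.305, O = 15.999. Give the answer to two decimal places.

1.46 weight percent

Formula mass = 3*24.305 + 2*28.085 + 9*15.999 + 4*1.008 = 277.108 g/mol, of which 4.032 g is H.
So H makes up 4.032/277.108 = 0.0146 of the mass, i.e. 1.46%.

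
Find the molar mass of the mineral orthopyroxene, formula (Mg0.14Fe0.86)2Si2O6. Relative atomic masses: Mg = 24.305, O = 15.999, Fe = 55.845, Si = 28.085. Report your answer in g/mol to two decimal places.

255.02 g/mol

Mg: 0.28 × 24.305 = 6.8054
Fe: 1.72 × 55.845 = 96.0534
Si: 2 × 28.085 = 56.1700
O: 6 × 15.999 = 95.9940
Summing the contributions gives the formula mass.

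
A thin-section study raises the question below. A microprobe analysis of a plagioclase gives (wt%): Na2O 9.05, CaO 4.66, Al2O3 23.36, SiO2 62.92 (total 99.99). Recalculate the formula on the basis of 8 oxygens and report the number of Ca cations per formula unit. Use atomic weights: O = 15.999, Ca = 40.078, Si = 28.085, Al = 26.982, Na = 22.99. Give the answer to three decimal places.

Na2O (M=61.979): mol = 0.14602; Na = 0.29204, O = 0.14602.
CaO (M=56.077): mol = 0.08310; Ca = 0.08310, O = 0.08310.
Al2O3 (M=101.961): mol = 0.22911; Al = 0.45822, O = 0.68733.
SiO2 (M=60.083): mol = 1.04722; Si = 1.04722, O = 2.09444.
ΣO = 3.01089; factor = 8/ΣO = 2.65702.
Ca apfu = 0.08310 × 2.65702 = 0.221.

0.221 Ca apfu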